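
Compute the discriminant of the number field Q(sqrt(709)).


For K = Q(sqrt(d)) with d squarefree: disc(K) = d if d = 1 mod 4, and disc(K) = 4d if d = 2 or 3 mod 4.
Here d = 709, and d mod 4 = 1.
d = 1 mod 4 (O_K = Z[(1+sqrt(d))/2]), so disc(K) = d = 709

709


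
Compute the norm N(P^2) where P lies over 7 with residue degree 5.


N(P^a) = p^(a*f)
= 7^(2*5)
= 7^10
= 282475249

282475249


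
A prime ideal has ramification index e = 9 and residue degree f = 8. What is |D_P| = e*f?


|D_P| = e * f
= 9 * 8
= 72

72


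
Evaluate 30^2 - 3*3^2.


x^2 - d*y^2
= 30^2 - 3*3^2
= 900 - 27
= 873

873


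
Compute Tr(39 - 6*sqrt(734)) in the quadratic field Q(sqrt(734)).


Tr(a + b*sqrt(d)) = (a + b*sqrt(d)) + (a - b*sqrt(d)) = 2a
= 2 * (39)
= 78

78


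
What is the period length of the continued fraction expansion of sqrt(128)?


Run the CF algorithm for sqrt(128).
a_0 = floor(sqrt(128)) = 11; set m_0=0, q_0=1.
Recurrence: m' = q*a - m,  q' = (d - m'^2)/q,  a' = floor((a_0 + m')/q').
  step 1: m=11, q=7, a=3
  step 2: m=10, q=4, a=5
  step 3: m=10, q=7, a=3
  step 4: m=11, q=1, a=22
a_4 = 2*a_0 = 22, so the period closes here.
sqrt(128) = [11; 3, 5, 3, 22]
Period length = 4

4


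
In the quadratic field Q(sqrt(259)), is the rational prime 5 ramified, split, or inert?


K = Q(sqrt(259)). Since d mod 4 = 3, disc(K) = 1036.
Check p | disc: 1036 mod 5 = 1.
p does not divide disc. Compute Legendre symbol (d/p):
4^((5-1)/2) mod 5 = 1
(d/p) = 1, so p splits: (p) = P*P' with e=1, f=1, g=2.
Therefore p is split.

split


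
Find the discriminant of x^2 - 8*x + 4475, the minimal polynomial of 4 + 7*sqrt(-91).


The element 4 + 7*sqrt(-91) has minimal polynomial:
x^2 - 8*x + 4475
Discriminant = (-8)^2 - 4*(4475)
= 64 - 17900
= -17836

-17836


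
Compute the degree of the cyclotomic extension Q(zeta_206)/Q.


The degree equals Euler's totient phi(206).
206 = 2 * 103
phi(206) = 102

102


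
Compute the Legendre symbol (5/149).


p = 149 is prime, so compute (5/149) with the reciprocity algorithm (Jacobi-symbol steps: pull out 2s via (2/n), flip via reciprocity, reduce):
  reciprocity: (5/149) -> +(149/5)
  reduce: (4/5)
  pull out 2: (2/5) = -1  (since 5 mod 8 = 5)
  pull out 2: (2/5) = -1  (since 5 mod 8 = 5)
  (1/5) = 1
Product of signs = 1
(5/149) = 1

1


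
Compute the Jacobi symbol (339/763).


Compute (339/763) via quadratic reciprocity:
  reciprocity: (339/763) -> -(763/339)
  reduce: (85/339)
  reciprocity: (85/339) -> +(339/85)
  reduce: (84/85)
  pull out 2: (2/85) = -1  (since 85 mod 8 = 5)
  pull out 2: (2/85) = -1  (since 85 mod 8 = 5)
  reciprocity: (21/85) -> +(85/21)
  reduce: (1/21)
  (1/21) = 1
Product of signs = -1

-1


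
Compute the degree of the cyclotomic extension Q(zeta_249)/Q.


The degree equals Euler's totient phi(249).
249 = 3 * 83
phi(249) = 164

164


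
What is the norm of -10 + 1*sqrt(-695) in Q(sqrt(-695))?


N(a + b*sqrt(d)) = a^2 - d*b^2
= (-10)^2 - (-695)*(1)^2
= 100 + 695
= 795

795


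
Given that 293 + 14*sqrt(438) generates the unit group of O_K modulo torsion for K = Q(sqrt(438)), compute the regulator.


epsilon = 293 + 14*sqrt(438)
= 585.9983
R = ln(585.9983)
= 6.3733

6.3733


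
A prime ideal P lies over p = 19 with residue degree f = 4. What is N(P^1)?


N(P^a) = p^(a*f)
= 19^(1*4)
= 19^4
= 130321

130321


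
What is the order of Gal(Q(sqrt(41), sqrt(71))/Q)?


The 2 square roots of distinct primes are multiplicatively independent over Q,
so [K:Q] = 2^2 and Gal(K/Q) is isomorphic to (Z/2Z)^2.
|Gal| = 2^2 = 4

4


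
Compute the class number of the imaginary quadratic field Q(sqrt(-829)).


K = Q(sqrt(-829)). d mod 4 = 3, so D = disc(K) = 4d = -3316
h(K) equals the number of primitive reduced positive-definite forms (a, b, c) = a*x^2 + b*x*y + c*y^2 with b^2 - 4ac = D,
where reduced means |b| <= a <= c, with b >= 0 whenever |b| = a or a = c, and primitive means gcd(a, b, c) = 1.
Reduced forces 3a^2 <= |D| = 3316, so 1 <= a <= 33; b must have the parity of D, and c = (b^2 - D)/(4a) must be an integer >= a.
Enumerate a = 1..33, b in [-a, a]:
  a=1: (1, 0, 829)  [1]
  a=2: (2, 2, 415)  [1]
  a=3..4: none
  a=5: (5, -2, 166), (5, 2, 166)  [2]
  a=6: none
  a=7: (7, -4, 119), (7, 4, 119)  [2]
  a=8..9: none
  a=10: (10, -2, 83), (10, 2, 83)  [2]
  a=11..12: none
  a=13: (13, -8, 65), (13, 8, 65)  [2]
  a=14: (14, -10, 61), (14, 10, 61)  [2]
  a=15..16: none
  a=17: (17, -4, 49), (17, 4, 49)  [2]
  a=18: none
  a=19: (19, -16, 47), (19, 16, 47)  [2]
  a=20..24: none
  a=25: (25, -22, 38), (25, 22, 38)  [2]
  a=26: (26, -18, 35), (26, 18, 35)  [2]
  a=27..30: none
  a=31: (31, -30, 34), (31, 30, 34)  [2]
  a=32..33: none
Total reduced forms: 1 + 1 + 2 + 2 + 2 + 2 + 2 + 2 + 2 + 2 + 2 + 2 = 22
h = 22

22


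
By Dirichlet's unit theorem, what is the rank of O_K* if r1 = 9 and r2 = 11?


By Dirichlet's unit theorem:
rank = r1 + r2 - 1
= 9 + 11 - 1
= 19

19


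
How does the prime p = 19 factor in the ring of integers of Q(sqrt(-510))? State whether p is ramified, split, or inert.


K = Q(sqrt(-510)). Since d mod 4 = 2, disc(K) = -2040.
Check p | disc: -2040 mod 19 = 12.
p does not divide disc. Compute Legendre symbol (d/p):
3^((19-1)/2) mod 19 = -1
(d/p) = -1, so p is inert: (p) stays prime with e=1, f=2, g=1.
Therefore p is inert.

inert


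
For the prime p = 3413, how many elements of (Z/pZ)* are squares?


For prime p, the number of non-zero quadratic residues is (p-1)/2.
= (3413-1)/2
= 1706

1706


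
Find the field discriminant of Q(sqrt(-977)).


For K = Q(sqrt(d)) with d squarefree: disc(K) = d if d = 1 mod 4, and disc(K) = 4d if d = 2 or 3 mod 4.
Here d = -977, and d mod 4 = 3.
d = 3 mod 4, not 1 (O_K = Z[sqrt(d)]), so disc(K) = 4d = 4 * (-977) = -3908

-3908


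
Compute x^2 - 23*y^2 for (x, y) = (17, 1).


x^2 - d*y^2
= 17^2 - 23*1^2
= 289 - 23
= 266

266


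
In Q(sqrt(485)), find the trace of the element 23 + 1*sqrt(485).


Tr(a + b*sqrt(d)) = (a + b*sqrt(d)) + (a - b*sqrt(d)) = 2a
= 2 * (23)
= 46

46


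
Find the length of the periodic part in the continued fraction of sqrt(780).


Run the CF algorithm for sqrt(780).
a_0 = floor(sqrt(780)) = 27; set m_0=0, q_0=1.
Recurrence: m' = q*a - m,  q' = (d - m'^2)/q,  a' = floor((a_0 + m')/q').
  step 1: m=27, q=51, a=1
  step 2: m=24, q=4, a=12
  step 3: m=24, q=51, a=1
  step 4: m=27, q=1, a=54
a_4 = 2*a_0 = 54, so the period closes here.
sqrt(780) = [27; 1, 12, 1, 54]
Period length = 4

4


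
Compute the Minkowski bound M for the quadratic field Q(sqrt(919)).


d = 919, d mod 4 = 3, so disc(K) = 4d = 3676; |disc(K)| = 3676
Real quadratic field, so n = 2, s = r2 = 0, r1 = 2
M = (n!/n^n) * (4/pi)^s * sqrt(|disc(K)|) = (2!/2^2) * (4/pi)^0 * sqrt(3676)
= 0.5 * 1.000000 * 60.630026
= 30.3150

30.3150


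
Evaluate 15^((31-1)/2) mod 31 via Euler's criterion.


p = 31 is prime and the exponent is (p-1)/2 = 15, so by Euler's criterion 15^15 = (15/31) = +1 or -1 mod 31.
Compute by square-and-multiply:
  15 = 8 + 4 + 2 + 1 (binary 1111)
  Repeated squaring mod 31: 15^1 = 15, 15^2 = 8, 15^4 = 2, 15^8 = 4
  15^15 = 15^8 * 15^4 * 15^2 * 15^1 = 4 * 2 * 8 * 15 mod 31
    4 * 2 = 8 = 8 mod 31
    8 * 8 = 64 = 2 mod 31
    2 * 15 = 30 = 30 mod 31
  15^15 = 30 mod 31
Result 30 = p - 1 = -1 mod 31: 15 is a quadratic non-residue mod 31. As a residue in [0, p-1] the value is 30.
15^15 mod 31 = 30

30


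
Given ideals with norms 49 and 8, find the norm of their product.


N(IJ) = N(I) * N(J)
= 49 * 8
= 392

392


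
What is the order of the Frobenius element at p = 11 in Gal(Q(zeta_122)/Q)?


The Frobenius at p in Gal(Q(zeta_n)/Q) = (Z/nZ)* is the class of p, so its order is ord_122(11), the smallest k >= 1 with 11^k = 1 mod 122.
n = 122 = 2 * 61, phi(122) = 60; the order divides phi(n).
Divisors of 60: 1, 2, 3, 4, 5, 6, 10, 12, 15, 20, 30, 60
Repeated squaring mod 122: 11^1 = 11, 11^2 = 121, 11^4 = 1, 11^8 = 1, 11^16 = 1, 11^32 = 1
Test divisors in increasing order:
  k=1: 11^1 = 11 mod 122
  k=2: 11^2 = 121 mod 122
  k=3: 11^3 = 121 * 11 = 111 mod 122
  k=4: 11^4 = 1 mod 122  <- first divisor giving 1
Order = 4

4


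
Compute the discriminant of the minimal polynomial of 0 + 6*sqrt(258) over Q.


The element 0 + 6*sqrt(258) has minimal polynomial:
x^2 + 0*x - 9288
Discriminant = (0)^2 - 4*(-9288)
= 0 + 37152
= 37152

37152


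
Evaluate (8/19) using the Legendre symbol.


p = 19 is prime, so compute (8/19) with the reciprocity algorithm (Jacobi-symbol steps: pull out 2s via (2/n), flip via reciprocity, reduce):
  pull out 2: (2/19) = -1  (since 19 mod 8 = 3)
  pull out 2: (2/19) = -1  (since 19 mod 8 = 3)
  pull out 2: (2/19) = -1  (since 19 mod 8 = 3)
  (1/19) = 1
Product of signs = -1
(8/19) = -1

-1


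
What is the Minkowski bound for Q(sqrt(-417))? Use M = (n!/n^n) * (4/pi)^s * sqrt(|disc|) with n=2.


d = -417, d mod 4 = 3, so disc(K) = 4d = -1668; |disc(K)| = 1668
Imaginary quadratic field, so n = 2, s = r2 = 1, r1 = 0
M = (n!/n^n) * (4/pi)^s * sqrt(|disc(K)|) = (2!/2^2) * (4/pi)^1 * sqrt(1668)
= 0.5 * 1.273240 * 40.841156
= 26.0003

26.0003


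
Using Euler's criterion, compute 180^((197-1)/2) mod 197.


p = 197 is prime and the exponent is (p-1)/2 = 98, so by Euler's criterion 180^98 = (180/197) = +1 or -1 mod 197.
Compute by square-and-multiply:
  98 = 64 + 32 + 2 (binary 1100010)
  Repeated squaring mod 197: 180^1 = 180, 180^2 = 92, 180^4 = 190, 180^8 = 49, 180^16 = 37, 180^32 = 187, 180^64 = 100
  180^98 = 180^64 * 180^32 * 180^2 = 100 * 187 * 92 mod 197
    100 * 187 = 18700 = 182 mod 197
    182 * 92 = 16744 = 196 mod 197
  180^98 = 196 mod 197
Result 196 = p - 1 = -1 mod 197: 180 is a quadratic non-residue mod 197. As a residue in [0, p-1] the value is 196.
180^98 mod 197 = 196

196


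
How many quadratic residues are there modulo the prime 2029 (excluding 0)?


For prime p, the number of non-zero quadratic residues is (p-1)/2.
= (2029-1)/2
= 1014

1014


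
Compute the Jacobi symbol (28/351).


Compute (28/351) via quadratic reciprocity:
  pull out 2: (2/351) = +1  (since 351 mod 8 = 7)
  pull out 2: (2/351) = +1  (since 351 mod 8 = 7)
  reciprocity: (7/351) -> -(351/7)
  reduce: (1/7)
  (1/7) = 1
Product of signs = -1

-1


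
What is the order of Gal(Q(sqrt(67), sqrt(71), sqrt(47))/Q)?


The 3 square roots of distinct primes are multiplicatively independent over Q,
so [K:Q] = 2^3 and Gal(K/Q) is isomorphic to (Z/2Z)^3.
|Gal| = 2^3 = 8

8


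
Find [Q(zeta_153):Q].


The degree equals Euler's totient phi(153).
153 = 3^2 * 17
phi(153) = 96

96


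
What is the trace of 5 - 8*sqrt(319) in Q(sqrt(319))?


Tr(a + b*sqrt(d)) = (a + b*sqrt(d)) + (a - b*sqrt(d)) = 2a
= 2 * (5)
= 10

10


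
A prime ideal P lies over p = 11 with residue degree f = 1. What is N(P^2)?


N(P^a) = p^(a*f)
= 11^(2*1)
= 11^2
= 121

121


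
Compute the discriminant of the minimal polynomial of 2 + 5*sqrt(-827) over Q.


The element 2 + 5*sqrt(-827) has minimal polynomial:
x^2 - 4*x + 20679
Discriminant = (-4)^2 - 4*(20679)
= 16 - 82716
= -82700

-82700


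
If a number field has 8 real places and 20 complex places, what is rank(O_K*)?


By Dirichlet's unit theorem:
rank = r1 + r2 - 1
= 8 + 20 - 1
= 27

27


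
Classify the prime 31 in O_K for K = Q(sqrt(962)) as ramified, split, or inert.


K = Q(sqrt(962)). Since d mod 4 = 2, disc(K) = 3848.
Check p | disc: 3848 mod 31 = 4.
p does not divide disc. Compute Legendre symbol (d/p):
1^((31-1)/2) mod 31 = 1
(d/p) = 1, so p splits: (p) = P*P' with e=1, f=1, g=2.
Therefore p is split.

split


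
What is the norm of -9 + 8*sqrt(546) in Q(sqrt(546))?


N(a + b*sqrt(d)) = a^2 - d*b^2
= (-9)^2 - (546)*(8)^2
= 81 - 34944
= -34863

-34863


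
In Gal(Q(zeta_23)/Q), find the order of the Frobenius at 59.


The Frobenius at p in Gal(Q(zeta_n)/Q) = (Z/nZ)* is the class of p, so its order is ord_23(59), the smallest k >= 1 with 59^k = 1 mod 23.
n = 23 = 23, phi(23) = 22; the order divides phi(n).
Divisors of 22: 1, 2, 11, 22
Repeated squaring mod 23: 59^1 = 13, 59^2 = 8, 59^4 = 18, 59^8 = 2, 59^16 = 4
Test divisors in increasing order:
  k=1: 59^1 = 13 mod 23
  k=2: 59^2 = 8 mod 23
  k=11: 59^11 = 2 * 8 * 13 = 1 mod 23  <- first divisor giving 1
Order = 11

11


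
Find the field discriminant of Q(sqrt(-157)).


For K = Q(sqrt(d)) with d squarefree: disc(K) = d if d = 1 mod 4, and disc(K) = 4d if d = 2 or 3 mod 4.
Here d = -157, and d mod 4 = 3.
d = 3 mod 4, not 1 (O_K = Z[sqrt(d)]), so disc(K) = 4d = 4 * (-157) = -628

-628


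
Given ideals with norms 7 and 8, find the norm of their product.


N(IJ) = N(I) * N(J)
= 7 * 8
= 56

56


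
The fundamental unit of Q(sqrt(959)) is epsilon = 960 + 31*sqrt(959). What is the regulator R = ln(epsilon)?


epsilon = 960 + 31*sqrt(959)
= 1919.9995
R = ln(1919.9995)
= 7.5601

7.5601


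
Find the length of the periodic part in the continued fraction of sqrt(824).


Run the CF algorithm for sqrt(824).
a_0 = floor(sqrt(824)) = 28; set m_0=0, q_0=1.
Recurrence: m' = q*a - m,  q' = (d - m'^2)/q,  a' = floor((a_0 + m')/q').
  step 1: m=28, q=40, a=1
  step 2: m=12, q=17, a=2
  step 3: m=22, q=20, a=2
  step 4: m=18, q=25, a=1
  step 5: m=7, q=31, a=1
  step 6: m=24, q=8, a=6
  step 7: m=24, q=31, a=1
  step 8: m=7, q=25, a=1
  step 9: m=18, q=20, a=2
  step 10: m=22, q=17, a=2
  step 11: m=12, q=40, a=1
  step 12: m=28, q=1, a=56
a_12 = 2*a_0 = 56, so the period closes here.
sqrt(824) = [28; 1, 2, 2, 1, 1, 6, 1, 1, 2, 2, 1, 56]
Period length = 12

12


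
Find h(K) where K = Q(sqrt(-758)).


K = Q(sqrt(-758)). d mod 4 = 2, so D = disc(K) = 4d = -3032
h(K) equals the number of primitive reduced positive-definite forms (a, b, c) = a*x^2 + b*x*y + c*y^2 with b^2 - 4ac = D,
where reduced means |b| <= a <= c, with b >= 0 whenever |b| = a or a = c, and primitive means gcd(a, b, c) = 1.
Reduced forces 3a^2 <= |D| = 3032, so 1 <= a <= 31; b must have the parity of D, and c = (b^2 - D)/(4a) must be an integer >= a.
Enumerate a = 1..31, b in [-a, a]:
  a=1: (1, 0, 758)  [1]
  a=2: (2, 0, 379)  [1]
  a=3: (3, -2, 253), (3, 2, 253)  [2]
  a=4..5: none
  a=6: (6, -4, 127), (6, 4, 127)  [2]
  a=7..8: none
  a=9: (9, -8, 86), (9, 8, 86)  [2]
  a=10: none
  a=11: (11, -2, 69), (11, 2, 69)  [2]
  a=12: none
  a=13: (13, -6, 59), (13, 6, 59)  [2]
  a=14..17: none
  a=18: (18, -8, 43), (18, 8, 43)  [2]
  a=19..21: none
  a=22: (22, -20, 39), (22, 20, 39)  [2]
  a=23: (23, -2, 33), (23, 2, 33)  [2]
  a=24..25: none
  a=26: (26, -20, 33), (26, 20, 33)  [2]
  a=27: (27, -10, 29), (27, 10, 29)  [2]
  a=28..31: none
Total reduced forms: 1 + 1 + 2 + 2 + 2 + 2 + 2 + 2 + 2 + 2 + 2 + 2 = 22
h = 22

22


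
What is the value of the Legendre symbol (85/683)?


p = 683 is prime, so compute (85/683) with the reciprocity algorithm (Jacobi-symbol steps: pull out 2s via (2/n), flip via reciprocity, reduce):
  reciprocity: (85/683) -> +(683/85)
  reduce: (3/85)
  reciprocity: (3/85) -> +(85/3)
  reduce: (1/3)
  (1/3) = 1
Product of signs = 1
(85/683) = 1

1


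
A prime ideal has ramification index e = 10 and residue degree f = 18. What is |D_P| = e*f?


|D_P| = e * f
= 10 * 18
= 180

180


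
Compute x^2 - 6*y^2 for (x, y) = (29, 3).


x^2 - d*y^2
= 29^2 - 6*3^2
= 841 - 54
= 787

787


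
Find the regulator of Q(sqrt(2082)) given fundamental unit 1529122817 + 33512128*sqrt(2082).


epsilon = 1529122817 + 33512128*sqrt(2082)
= 3.0582e+09
R = ln(3.0582e+09)
= 21.8411

21.8411


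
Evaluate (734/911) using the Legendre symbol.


p = 911 is prime, so compute (734/911) with the reciprocity algorithm (Jacobi-symbol steps: pull out 2s via (2/n), flip via reciprocity, reduce):
  pull out 2: (2/911) = +1  (since 911 mod 8 = 7)
  reciprocity: (367/911) -> -(911/367)
  reduce: (177/367)
  reciprocity: (177/367) -> +(367/177)
  reduce: (13/177)
  reciprocity: (13/177) -> +(177/13)
  reduce: (8/13)
  pull out 2: (2/13) = -1  (since 13 mod 8 = 5)
  pull out 2: (2/13) = -1  (since 13 mod 8 = 5)
  pull out 2: (2/13) = -1  (since 13 mod 8 = 5)
  (1/13) = 1
Product of signs = 1
(734/911) = 1

1


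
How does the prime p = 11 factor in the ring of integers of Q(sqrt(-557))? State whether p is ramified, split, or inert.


K = Q(sqrt(-557)). Since d mod 4 = 3, disc(K) = -2228.
Check p | disc: -2228 mod 11 = 5.
p does not divide disc. Compute Legendre symbol (d/p):
4^((11-1)/2) mod 11 = 1
(d/p) = 1, so p splits: (p) = P*P' with e=1, f=1, g=2.
Therefore p is split.

split


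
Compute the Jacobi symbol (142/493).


Compute (142/493) via quadratic reciprocity:
  pull out 2: (2/493) = -1  (since 493 mod 8 = 5)
  reciprocity: (71/493) -> +(493/71)
  reduce: (67/71)
  reciprocity: (67/71) -> -(71/67)
  reduce: (4/67)
  pull out 2: (2/67) = -1  (since 67 mod 8 = 3)
  pull out 2: (2/67) = -1  (since 67 mod 8 = 3)
  (1/67) = 1
Product of signs = 1

1


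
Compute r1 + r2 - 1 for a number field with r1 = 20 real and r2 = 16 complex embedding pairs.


By Dirichlet's unit theorem:
rank = r1 + r2 - 1
= 20 + 16 - 1
= 35

35


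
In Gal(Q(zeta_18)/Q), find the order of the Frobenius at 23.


The Frobenius at p in Gal(Q(zeta_n)/Q) = (Z/nZ)* is the class of p, so its order is ord_18(23), the smallest k >= 1 with 23^k = 1 mod 18.
n = 18 = 2 * 3^2, phi(18) = 6; the order divides phi(n).
Divisors of 6: 1, 2, 3, 6
Repeated squaring mod 18: 23^1 = 5, 23^2 = 7, 23^4 = 13
Test divisors in increasing order:
  k=1: 23^1 = 5 mod 18
  k=2: 23^2 = 7 mod 18
  k=3: 23^3 = 7 * 5 = 17 mod 18
  k=6: 23^6 = 13 * 7 = 1 mod 18  <- first divisor giving 1
Order = 6

6


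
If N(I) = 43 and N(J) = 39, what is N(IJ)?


N(IJ) = N(I) * N(J)
= 43 * 39
= 1677

1677


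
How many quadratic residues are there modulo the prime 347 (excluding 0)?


For prime p, the number of non-zero quadratic residues is (p-1)/2.
= (347-1)/2
= 173

173


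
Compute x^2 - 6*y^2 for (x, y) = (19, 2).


x^2 - d*y^2
= 19^2 - 6*2^2
= 361 - 24
= 337

337


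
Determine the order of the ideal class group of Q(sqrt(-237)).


K = Q(sqrt(-237)). d mod 4 = 3, so D = disc(K) = 4d = -948
h(K) equals the number of primitive reduced positive-definite forms (a, b, c) = a*x^2 + b*x*y + c*y^2 with b^2 - 4ac = D,
where reduced means |b| <= a <= c, with b >= 0 whenever |b| = a or a = c, and primitive means gcd(a, b, c) = 1.
Reduced forces 3a^2 <= |D| = 948, so 1 <= a <= 17; b must have the parity of D, and c = (b^2 - D)/(4a) must be an integer >= a.
Enumerate a = 1..17, b in [-a, a]:
  a=1: (1, 0, 237)  [1]
  a=2: (2, 2, 119)  [1]
  a=3: (3, 0, 79)  [1]
  a=4..5: none
  a=6: (6, 6, 41)  [1]
  a=7: (7, -2, 34), (7, 2, 34)  [2]
  a=8..10: none
  a=11: (11, -8, 23), (11, 8, 23)  [2]
  a=12: none
  a=13: (13, -12, 21), (13, 12, 21)  [2]
  a=14: (14, -2, 17), (14, 2, 17)  [2]
  a=15..17: none
Total reduced forms: 1 + 1 + 1 + 1 + 2 + 2 + 2 + 2 = 12
h = 12

12


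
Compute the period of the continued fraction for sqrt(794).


Run the CF algorithm for sqrt(794).
a_0 = floor(sqrt(794)) = 28; set m_0=0, q_0=1.
Recurrence: m' = q*a - m,  q' = (d - m'^2)/q,  a' = floor((a_0 + m')/q').
  step 1: m=28, q=10, a=5
  step 2: m=22, q=31, a=1
  step 3: m=9, q=23, a=1
  step 4: m=14, q=26, a=1
  step 5: m=12, q=25, a=1
  step 6: m=13, q=25, a=1
  step 7: m=12, q=26, a=1
  step 8: m=14, q=23, a=1
  step 9: m=9, q=31, a=1
  step 10: m=22, q=10, a=5
  step 11: m=28, q=1, a=56
a_11 = 2*a_0 = 56, so the period closes here.
sqrt(794) = [28; 5, 1, 1, 1, 1, 1, 1, 1, 1, 5, 56]
Period length = 11

11


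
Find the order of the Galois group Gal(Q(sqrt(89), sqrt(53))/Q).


The 2 square roots of distinct primes are multiplicatively independent over Q,
so [K:Q] = 2^2 and Gal(K/Q) is isomorphic to (Z/2Z)^2.
|Gal| = 2^2 = 4

4


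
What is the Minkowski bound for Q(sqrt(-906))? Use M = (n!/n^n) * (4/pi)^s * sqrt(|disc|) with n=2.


d = -906, d mod 4 = 2, so disc(K) = 4d = -3624; |disc(K)| = 3624
Imaginary quadratic field, so n = 2, s = r2 = 1, r1 = 0
M = (n!/n^n) * (4/pi)^s * sqrt(|disc(K)|) = (2!/2^2) * (4/pi)^1 * sqrt(3624)
= 0.5 * 1.273240 * 60.199668
= 38.3243

38.3243


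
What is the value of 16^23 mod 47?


p = 47 is prime and the exponent is (p-1)/2 = 23, so by Euler's criterion 16^23 = (16/47) = +1 or -1 mod 47.
Compute by square-and-multiply:
  23 = 16 + 4 + 2 + 1 (binary 10111)
  Repeated squaring mod 47: 16^1 = 16, 16^2 = 21, 16^4 = 18, 16^8 = 42, 16^16 = 25
  16^23 = 16^16 * 16^4 * 16^2 * 16^1 = 25 * 18 * 21 * 16 mod 47
    25 * 18 = 450 = 27 mod 47
    27 * 21 = 567 = 3 mod 47
    3 * 16 = 48 = 1 mod 47
  16^23 = 1 mod 47
Result 1: 16 is a quadratic residue mod 47.
16^23 mod 47 = 1

1


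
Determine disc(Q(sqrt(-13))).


For K = Q(sqrt(d)) with d squarefree: disc(K) = d if d = 1 mod 4, and disc(K) = 4d if d = 2 or 3 mod 4.
Here d = -13, and d mod 4 = 3.
d = 3 mod 4, not 1 (O_K = Z[sqrt(d)]), so disc(K) = 4d = 4 * (-13) = -52

-52


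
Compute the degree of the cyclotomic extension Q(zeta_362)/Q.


The degree equals Euler's totient phi(362).
362 = 2 * 181
phi(362) = 180

180


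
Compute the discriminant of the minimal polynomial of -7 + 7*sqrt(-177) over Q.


The element -7 + 7*sqrt(-177) has minimal polynomial:
x^2 + 14*x + 8722
Discriminant = (14)^2 - 4*(8722)
= 196 - 34888
= -34692

-34692


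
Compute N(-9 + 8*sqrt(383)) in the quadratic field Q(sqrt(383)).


N(a + b*sqrt(d)) = a^2 - d*b^2
= (-9)^2 - (383)*(8)^2
= 81 - 24512
= -24431

-24431


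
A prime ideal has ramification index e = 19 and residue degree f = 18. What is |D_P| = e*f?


|D_P| = e * f
= 19 * 18
= 342

342


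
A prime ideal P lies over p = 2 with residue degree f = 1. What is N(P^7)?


N(P^a) = p^(a*f)
= 2^(7*1)
= 2^7
= 128

128


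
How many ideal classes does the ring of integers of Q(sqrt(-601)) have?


K = Q(sqrt(-601)). d mod 4 = 3, so D = disc(K) = 4d = -2404
h(K) equals the number of primitive reduced positive-definite forms (a, b, c) = a*x^2 + b*x*y + c*y^2 with b^2 - 4ac = D,
where reduced means |b| <= a <= c, with b >= 0 whenever |b| = a or a = c, and primitive means gcd(a, b, c) = 1.
Reduced forces 3a^2 <= |D| = 2404, so 1 <= a <= 28; b must have the parity of D, and c = (b^2 - D)/(4a) must be an integer >= a.
Enumerate a = 1..28, b in [-a, a]:
  a=1: (1, 0, 601)  [1]
  a=2: (2, 2, 301)  [1]
  a=3..4: none
  a=5: (5, -4, 121), (5, 4, 121)  [2]
  a=6: none
  a=7: (7, -2, 86), (7, 2, 86)  [2]
  a=8..9: none
  a=10: (10, -6, 61), (10, 6, 61)  [2]
  a=11: (11, -4, 55), (11, 4, 55)  [2]
  a=12: none
  a=13: (13, -12, 49), (13, 12, 49)  [2]
  a=14: (14, -2, 43), (14, 2, 43)  [2]
  a=15..18: none
  a=19: (19, -16, 35), (19, 16, 35)  [2]
  a=20..21: none
  a=22: (22, -18, 31), (22, 18, 31)  [2]
  a=23..24: none
  a=25: (25, -14, 26), (25, 14, 26)  [2]
  a=26..28: none
Total reduced forms: 1 + 1 + 2 + 2 + 2 + 2 + 2 + 2 + 2 + 2 + 2 = 20
h = 20

20


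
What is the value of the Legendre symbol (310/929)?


p = 929 is prime, so compute (310/929) with the reciprocity algorithm (Jacobi-symbol steps: pull out 2s via (2/n), flip via reciprocity, reduce):
  pull out 2: (2/929) = +1  (since 929 mod 8 = 1)
  reciprocity: (155/929) -> +(929/155)
  reduce: (154/155)
  pull out 2: (2/155) = -1  (since 155 mod 8 = 3)
  reciprocity: (77/155) -> +(155/77)
  reduce: (1/77)
  (1/77) = 1
Product of signs = -1
(310/929) = -1

-1


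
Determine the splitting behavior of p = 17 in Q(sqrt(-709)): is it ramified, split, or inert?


K = Q(sqrt(-709)). Since d mod 4 = 3, disc(K) = -2836.
Check p | disc: -2836 mod 17 = 3.
p does not divide disc. Compute Legendre symbol (d/p):
5^((17-1)/2) mod 17 = -1
(d/p) = -1, so p is inert: (p) stays prime with e=1, f=2, g=1.
Therefore p is inert.

inert


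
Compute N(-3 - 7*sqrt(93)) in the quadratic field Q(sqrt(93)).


N(a + b*sqrt(d)) = a^2 - d*b^2
= (-3)^2 - (93)*(-7)^2
= 9 - 4557
= -4548

-4548


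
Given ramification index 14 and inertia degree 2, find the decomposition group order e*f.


|D_P| = e * f
= 14 * 2
= 28

28


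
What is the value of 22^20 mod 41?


p = 41 is prime and the exponent is (p-1)/2 = 20, so by Euler's criterion 22^20 = (22/41) = +1 or -1 mod 41.
Compute by square-and-multiply:
  20 = 16 + 4 (binary 10100)
  Repeated squaring mod 41: 22^1 = 22, 22^2 = 33, 22^4 = 23, 22^8 = 37, 22^16 = 16
  22^20 = 22^16 * 22^4 = 16 * 23 mod 41
    16 * 23 = 368 = 40 mod 41
  22^20 = 40 mod 41
Result 40 = p - 1 = -1 mod 41: 22 is a quadratic non-residue mod 41. As a residue in [0, p-1] the value is 40.
22^20 mod 41 = 40

40


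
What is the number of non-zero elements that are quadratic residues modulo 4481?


For prime p, the number of non-zero quadratic residues is (p-1)/2.
= (4481-1)/2
= 2240

2240


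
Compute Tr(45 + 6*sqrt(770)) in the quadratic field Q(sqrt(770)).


Tr(a + b*sqrt(d)) = (a + b*sqrt(d)) + (a - b*sqrt(d)) = 2a
= 2 * (45)
= 90

90


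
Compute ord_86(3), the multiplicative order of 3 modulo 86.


We want ord_86(3), the smallest k >= 1 with 3^k = 1 mod 86.
n = 86 = 2 * 43, phi(86) = 42; the order divides phi(n).
Divisors of 42: 1, 2, 3, 6, 7, 14, 21, 42
Repeated squaring mod 86: 3^1 = 3, 3^2 = 9, 3^4 = 81, 3^8 = 25, 3^16 = 23, 3^32 = 13
Test divisors in increasing order:
  k=1: 3^1 = 3 mod 86
  k=2: 3^2 = 9 mod 86
  k=3: 3^3 = 9 * 3 = 27 mod 86
  k=6: 3^6 = 81 * 9 = 41 mod 86
  k=7: 3^7 = 81 * 9 * 3 = 37 mod 86
  k=14: 3^14 = 25 * 81 * 9 = 79 mod 86
  k=21: 3^21 = 23 * 81 * 3 = 85 mod 86
  k=42: 3^42 = 13 * 25 * 9 = 1 mod 86  <- first divisor giving 1
Order = 42

42


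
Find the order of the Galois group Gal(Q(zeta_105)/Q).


|Gal(Q(zeta_105)/Q)| = phi(105)
= 48

48


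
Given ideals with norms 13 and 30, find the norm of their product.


N(IJ) = N(I) * N(J)
= 13 * 30
= 390

390


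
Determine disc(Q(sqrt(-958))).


For K = Q(sqrt(d)) with d squarefree: disc(K) = d if d = 1 mod 4, and disc(K) = 4d if d = 2 or 3 mod 4.
Here d = -958, and d mod 4 = 2.
d = 2 mod 4, not 1 (O_K = Z[sqrt(d)]), so disc(K) = 4d = 4 * (-958) = -3832

-3832


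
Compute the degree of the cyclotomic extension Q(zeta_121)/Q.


The degree equals Euler's totient phi(121).
121 = 11^2
phi(121) = 110

110


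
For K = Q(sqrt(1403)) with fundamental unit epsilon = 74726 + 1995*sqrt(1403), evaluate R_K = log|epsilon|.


epsilon = 74726 + 1995*sqrt(1403)
= 149452.0000
R = ln(149452.0000)
= 11.9147

11.9147


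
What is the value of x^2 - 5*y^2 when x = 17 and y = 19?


x^2 - d*y^2
= 17^2 - 5*19^2
= 289 - 1805
= -1516

-1516


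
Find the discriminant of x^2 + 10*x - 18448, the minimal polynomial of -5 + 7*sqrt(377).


The element -5 + 7*sqrt(377) has minimal polynomial:
x^2 + 10*x - 18448
Discriminant = (10)^2 - 4*(-18448)
= 100 + 73792
= 73892

73892


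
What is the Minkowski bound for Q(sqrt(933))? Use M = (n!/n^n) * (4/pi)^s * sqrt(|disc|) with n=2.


d = 933, d mod 4 = 1, so disc(K) = d = 933; |disc(K)| = 933
Real quadratic field, so n = 2, s = r2 = 0, r1 = 2
M = (n!/n^n) * (4/pi)^s * sqrt(|disc(K)|) = (2!/2^2) * (4/pi)^0 * sqrt(933)
= 0.5 * 1.000000 * 30.545049
= 15.2725

15.2725


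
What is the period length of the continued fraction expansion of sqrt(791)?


Run the CF algorithm for sqrt(791).
a_0 = floor(sqrt(791)) = 28; set m_0=0, q_0=1.
Recurrence: m' = q*a - m,  q' = (d - m'^2)/q,  a' = floor((a_0 + m')/q').
  step 1: m=28, q=7, a=8
  step 2: m=28, q=1, a=56
a_2 = 2*a_0 = 56, so the period closes here.
sqrt(791) = [28; 8, 56]
Period length = 2

2


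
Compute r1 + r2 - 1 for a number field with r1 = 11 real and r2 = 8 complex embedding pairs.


By Dirichlet's unit theorem:
rank = r1 + r2 - 1
= 11 + 8 - 1
= 18

18


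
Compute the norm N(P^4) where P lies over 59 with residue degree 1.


N(P^a) = p^(a*f)
= 59^(4*1)
= 59^4
= 12117361

12117361


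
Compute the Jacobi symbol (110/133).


Compute (110/133) via quadratic reciprocity:
  pull out 2: (2/133) = -1  (since 133 mod 8 = 5)
  reciprocity: (55/133) -> +(133/55)
  reduce: (23/55)
  reciprocity: (23/55) -> -(55/23)
  reduce: (9/23)
  reciprocity: (9/23) -> +(23/9)
  reduce: (5/9)
  reciprocity: (5/9) -> +(9/5)
  reduce: (4/5)
  pull out 2: (2/5) = -1  (since 5 mod 8 = 5)
  pull out 2: (2/5) = -1  (since 5 mod 8 = 5)
  (1/5) = 1
Product of signs = 1

1


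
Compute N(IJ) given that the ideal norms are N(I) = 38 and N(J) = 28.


N(IJ) = N(I) * N(J)
= 38 * 28
= 1064

1064


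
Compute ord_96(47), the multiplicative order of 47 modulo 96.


We want ord_96(47), the smallest k >= 1 with 47^k = 1 mod 96.
n = 96 = 2^5 * 3, phi(96) = 32; the order divides phi(n).
Divisors of 32: 1, 2, 4, 8, 16, 32
Repeated squaring mod 96: 47^1 = 47, 47^2 = 1, 47^4 = 1, 47^8 = 1, 47^16 = 1, 47^32 = 1
Test divisors in increasing order:
  k=1: 47^1 = 47 mod 96
  k=2: 47^2 = 1 mod 96  <- first divisor giving 1
Order = 2

2


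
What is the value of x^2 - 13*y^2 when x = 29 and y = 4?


x^2 - d*y^2
= 29^2 - 13*4^2
= 841 - 208
= 633

633


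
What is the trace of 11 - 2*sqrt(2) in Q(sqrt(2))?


Tr(a + b*sqrt(d)) = (a + b*sqrt(d)) + (a - b*sqrt(d)) = 2a
= 2 * (11)
= 22

22


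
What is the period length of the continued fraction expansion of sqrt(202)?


Run the CF algorithm for sqrt(202).
a_0 = floor(sqrt(202)) = 14; set m_0=0, q_0=1.
Recurrence: m' = q*a - m,  q' = (d - m'^2)/q,  a' = floor((a_0 + m')/q').
  step 1: m=14, q=6, a=4
  step 2: m=10, q=17, a=1
  step 3: m=7, q=9, a=2
  step 4: m=11, q=9, a=2
  step 5: m=7, q=17, a=1
  step 6: m=10, q=6, a=4
  step 7: m=14, q=1, a=28
a_7 = 2*a_0 = 28, so the period closes here.
sqrt(202) = [14; 4, 1, 2, 2, 1, 4, 28]
Period length = 7

7


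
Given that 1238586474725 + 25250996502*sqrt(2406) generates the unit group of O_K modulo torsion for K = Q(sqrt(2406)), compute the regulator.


epsilon = 1238586474725 + 25250996502*sqrt(2406)
= 2.4772e+12
R = ln(2.4772e+12)
= 28.5381

28.5381


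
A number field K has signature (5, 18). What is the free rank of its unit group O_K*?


By Dirichlet's unit theorem:
rank = r1 + r2 - 1
= 5 + 18 - 1
= 22

22


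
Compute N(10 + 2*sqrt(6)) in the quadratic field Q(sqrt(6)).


N(a + b*sqrt(d)) = a^2 - d*b^2
= (10)^2 - (6)*(2)^2
= 100 - 24
= 76

76


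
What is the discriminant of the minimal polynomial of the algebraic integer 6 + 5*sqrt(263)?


The element 6 + 5*sqrt(263) has minimal polynomial:
x^2 - 12*x - 6539
Discriminant = (-12)^2 - 4*(-6539)
= 144 + 26156
= 26300

26300


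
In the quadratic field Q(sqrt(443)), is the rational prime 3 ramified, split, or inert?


K = Q(sqrt(443)). Since d mod 4 = 3, disc(K) = 1772.
Check p | disc: 1772 mod 3 = 2.
p does not divide disc. Compute Legendre symbol (d/p):
2^((3-1)/2) mod 3 = -1
(d/p) = -1, so p is inert: (p) stays prime with e=1, f=2, g=1.
Therefore p is inert.

inert


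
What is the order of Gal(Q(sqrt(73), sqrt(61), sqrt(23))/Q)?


The 3 square roots of distinct primes are multiplicatively independent over Q,
so [K:Q] = 2^3 and Gal(K/Q) is isomorphic to (Z/2Z)^3.
|Gal| = 2^3 = 8

8


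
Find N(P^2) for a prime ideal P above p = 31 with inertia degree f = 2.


N(P^a) = p^(a*f)
= 31^(2*2)
= 31^4
= 923521

923521


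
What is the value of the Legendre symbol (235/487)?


p = 487 is prime, so compute (235/487) with the reciprocity algorithm (Jacobi-symbol steps: pull out 2s via (2/n), flip via reciprocity, reduce):
  reciprocity: (235/487) -> -(487/235)
  reduce: (17/235)
  reciprocity: (17/235) -> +(235/17)
  reduce: (14/17)
  pull out 2: (2/17) = +1  (since 17 mod 8 = 1)
  reciprocity: (7/17) -> +(17/7)
  reduce: (3/7)
  reciprocity: (3/7) -> -(7/3)
  reduce: (1/3)
  (1/3) = 1
Product of signs = 1
(235/487) = 1

1


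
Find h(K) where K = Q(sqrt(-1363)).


K = Q(sqrt(-1363)). d mod 4 = 1, so D = disc(K) = d = -1363
h(K) equals the number of primitive reduced positive-definite forms (a, b, c) = a*x^2 + b*x*y + c*y^2 with b^2 - 4ac = D,
where reduced means |b| <= a <= c, with b >= 0 whenever |b| = a or a = c, and primitive means gcd(a, b, c) = 1.
Reduced forces 3a^2 <= |D| = 1363, so 1 <= a <= 21; b must have the parity of D, and c = (b^2 - D)/(4a) must be an integer >= a.
Enumerate a = 1..21, b in [-a, a]:
  a=1: (1, 1, 341)  [1]
  a=2..6: none
  a=7: (7, -3, 49), (7, 3, 49)  [2]
  a=8..10: none
  a=11: (11, -1, 31), (11, 1, 31)  [2]
  a=12..18: none
  a=19: (19, 9, 19)  [1]
  a=20..21: none
Total reduced forms: 1 + 2 + 2 + 1 = 6
h = 6

6


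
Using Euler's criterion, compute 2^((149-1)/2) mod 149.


p = 149 is prime and the exponent is (p-1)/2 = 74, so by Euler's criterion 2^74 = (2/149) = +1 or -1 mod 149.
Compute by square-and-multiply:
  74 = 64 + 8 + 2 (binary 1001010)
  Repeated squaring mod 149: 2^1 = 2, 2^2 = 4, 2^4 = 16, 2^8 = 107, 2^16 = 125, 2^32 = 129, 2^64 = 102
  2^74 = 2^64 * 2^8 * 2^2 = 102 * 107 * 4 mod 149
    102 * 107 = 10914 = 37 mod 149
    37 * 4 = 148 = 148 mod 149
  2^74 = 148 mod 149
Result 148 = p - 1 = -1 mod 149: 2 is a quadratic non-residue mod 149. As a residue in [0, p-1] the value is 148.
2^74 mod 149 = 148

148


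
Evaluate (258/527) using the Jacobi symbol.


Compute (258/527) via quadratic reciprocity:
  pull out 2: (2/527) = +1  (since 527 mod 8 = 7)
  reciprocity: (129/527) -> +(527/129)
  reduce: (11/129)
  reciprocity: (11/129) -> +(129/11)
  reduce: (8/11)
  pull out 2: (2/11) = -1  (since 11 mod 8 = 3)
  pull out 2: (2/11) = -1  (since 11 mod 8 = 3)
  pull out 2: (2/11) = -1  (since 11 mod 8 = 3)
  (1/11) = 1
Product of signs = -1

-1


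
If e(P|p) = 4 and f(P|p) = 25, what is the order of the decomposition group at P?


|D_P| = e * f
= 4 * 25
= 100

100


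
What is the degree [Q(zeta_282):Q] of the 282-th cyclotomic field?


The degree equals Euler's totient phi(282).
282 = 2 * 3 * 47
phi(282) = 92

92


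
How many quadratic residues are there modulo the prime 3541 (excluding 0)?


For prime p, the number of non-zero quadratic residues is (p-1)/2.
= (3541-1)/2
= 1770

1770


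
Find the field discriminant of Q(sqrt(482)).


For K = Q(sqrt(d)) with d squarefree: disc(K) = d if d = 1 mod 4, and disc(K) = 4d if d = 2 or 3 mod 4.
Here d = 482, and d mod 4 = 2.
d = 2 mod 4, not 1 (O_K = Z[sqrt(d)]), so disc(K) = 4d = 4 * (482) = 1928

1928


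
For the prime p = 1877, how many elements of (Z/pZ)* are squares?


For prime p, the number of non-zero quadratic residues is (p-1)/2.
= (1877-1)/2
= 938

938


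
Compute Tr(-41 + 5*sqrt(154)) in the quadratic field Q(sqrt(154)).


Tr(a + b*sqrt(d)) = (a + b*sqrt(d)) + (a - b*sqrt(d)) = 2a
= 2 * (-41)
= -82

-82


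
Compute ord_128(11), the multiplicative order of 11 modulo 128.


We want ord_128(11), the smallest k >= 1 with 11^k = 1 mod 128.
n = 128 = 2^7, phi(128) = 64; the order divides phi(n).
Divisors of 64: 1, 2, 4, 8, 16, 32, 64
Repeated squaring mod 128: 11^1 = 11, 11^2 = 121, 11^4 = 49, 11^8 = 97, 11^16 = 65, 11^32 = 1, 11^64 = 1
Test divisors in increasing order:
  k=1: 11^1 = 11 mod 128
  k=2: 11^2 = 121 mod 128
  k=4: 11^4 = 49 mod 128
  k=8: 11^8 = 97 mod 128
  k=16: 11^16 = 65 mod 128
  k=32: 11^32 = 1 mod 128  <- first divisor giving 1
Order = 32

32


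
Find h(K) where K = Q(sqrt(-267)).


K = Q(sqrt(-267)). d mod 4 = 1, so D = disc(K) = d = -267
h(K) equals the number of primitive reduced positive-definite forms (a, b, c) = a*x^2 + b*x*y + c*y^2 with b^2 - 4ac = D,
where reduced means |b| <= a <= c, with b >= 0 whenever |b| = a or a = c, and primitive means gcd(a, b, c) = 1.
Reduced forces 3a^2 <= |D| = 267, so 1 <= a <= 9; b must have the parity of D, and c = (b^2 - D)/(4a) must be an integer >= a.
Enumerate a = 1..9, b in [-a, a]:
  a=1: (1, 1, 67)  [1]
  a=2: none
  a=3: (3, 3, 23)  [1]
  a=4..9: none
Total reduced forms: 1 + 1 = 2
h = 2

2


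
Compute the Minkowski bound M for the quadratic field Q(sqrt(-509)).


d = -509, d mod 4 = 3, so disc(K) = 4d = -2036; |disc(K)| = 2036
Imaginary quadratic field, so n = 2, s = r2 = 1, r1 = 0
M = (n!/n^n) * (4/pi)^s * sqrt(|disc(K)|) = (2!/2^2) * (4/pi)^1 * sqrt(2036)
= 0.5 * 1.273240 * 45.122057
= 28.7256

28.7256


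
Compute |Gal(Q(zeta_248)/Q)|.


|Gal(Q(zeta_248)/Q)| = phi(248)
= 120

120


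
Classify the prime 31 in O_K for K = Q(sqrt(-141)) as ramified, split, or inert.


K = Q(sqrt(-141)). Since d mod 4 = 3, disc(K) = -564.
Check p | disc: -564 mod 31 = 25.
p does not divide disc. Compute Legendre symbol (d/p):
14^((31-1)/2) mod 31 = 1
(d/p) = 1, so p splits: (p) = P*P' with e=1, f=1, g=2.
Therefore p is split.

split


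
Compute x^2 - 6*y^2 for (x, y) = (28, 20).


x^2 - d*y^2
= 28^2 - 6*20^2
= 784 - 2400
= -1616

-1616


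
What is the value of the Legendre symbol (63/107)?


p = 107 is prime, so compute (63/107) with the reciprocity algorithm (Jacobi-symbol steps: pull out 2s via (2/n), flip via reciprocity, reduce):
  reciprocity: (63/107) -> -(107/63)
  reduce: (44/63)
  pull out 2: (2/63) = +1  (since 63 mod 8 = 7)
  pull out 2: (2/63) = +1  (since 63 mod 8 = 7)
  reciprocity: (11/63) -> -(63/11)
  reduce: (8/11)
  pull out 2: (2/11) = -1  (since 11 mod 8 = 3)
  pull out 2: (2/11) = -1  (since 11 mod 8 = 3)
  pull out 2: (2/11) = -1  (since 11 mod 8 = 3)
  (1/11) = 1
Product of signs = -1
(63/107) = -1

-1


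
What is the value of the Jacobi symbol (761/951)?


Compute (761/951) via quadratic reciprocity:
  reciprocity: (761/951) -> +(951/761)
  reduce: (190/761)
  pull out 2: (2/761) = +1  (since 761 mod 8 = 1)
  reciprocity: (95/761) -> +(761/95)
  reduce: (1/95)
  (1/95) = 1
Product of signs = 1

1


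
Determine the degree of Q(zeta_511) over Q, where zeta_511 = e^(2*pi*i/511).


The degree equals Euler's totient phi(511).
511 = 7 * 73
phi(511) = 432

432


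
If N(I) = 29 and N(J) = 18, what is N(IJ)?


N(IJ) = N(I) * N(J)
= 29 * 18
= 522

522


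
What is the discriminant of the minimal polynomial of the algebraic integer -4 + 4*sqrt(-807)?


The element -4 + 4*sqrt(-807) has minimal polynomial:
x^2 + 8*x + 12928
Discriminant = (8)^2 - 4*(12928)
= 64 - 51712
= -51648

-51648


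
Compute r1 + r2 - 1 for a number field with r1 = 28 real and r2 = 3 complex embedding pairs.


By Dirichlet's unit theorem:
rank = r1 + r2 - 1
= 28 + 3 - 1
= 30

30


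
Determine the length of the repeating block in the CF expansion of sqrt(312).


Run the CF algorithm for sqrt(312).
a_0 = floor(sqrt(312)) = 17; set m_0=0, q_0=1.
Recurrence: m' = q*a - m,  q' = (d - m'^2)/q,  a' = floor((a_0 + m')/q').
  step 1: m=17, q=23, a=1
  step 2: m=6, q=12, a=1
  step 3: m=6, q=23, a=1
  step 4: m=17, q=1, a=34
a_4 = 2*a_0 = 34, so the period closes here.
sqrt(312) = [17; 1, 1, 1, 34]
Period length = 4

4


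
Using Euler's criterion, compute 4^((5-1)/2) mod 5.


p = 5 is prime and the exponent is (p-1)/2 = 2, so by Euler's criterion 4^2 = (4/5) = +1 or -1 mod 5.
Compute by square-and-multiply:
  2 = 2 (binary 10)
  Repeated squaring mod 5: 4^1 = 4, 4^2 = 1
  4^2 = 1 mod 5
Result 1: 4 is a quadratic residue mod 5.
4^2 mod 5 = 1

1


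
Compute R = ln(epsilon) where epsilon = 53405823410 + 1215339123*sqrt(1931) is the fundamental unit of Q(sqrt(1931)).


epsilon = 53405823410 + 1215339123*sqrt(1931)
= 1.0681e+11
R = ln(1.0681e+11)
= 25.3943

25.3943


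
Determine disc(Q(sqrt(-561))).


For K = Q(sqrt(d)) with d squarefree: disc(K) = d if d = 1 mod 4, and disc(K) = 4d if d = 2 or 3 mod 4.
Here d = -561, and d mod 4 = 3.
d = 3 mod 4, not 1 (O_K = Z[sqrt(d)]), so disc(K) = 4d = 4 * (-561) = -2244

-2244


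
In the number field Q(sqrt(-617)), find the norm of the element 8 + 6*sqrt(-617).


N(a + b*sqrt(d)) = a^2 - d*b^2
= (8)^2 - (-617)*(6)^2
= 64 + 22212
= 22276

22276


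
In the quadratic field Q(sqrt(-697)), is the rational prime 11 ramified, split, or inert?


K = Q(sqrt(-697)). Since d mod 4 = 3, disc(K) = -2788.
Check p | disc: -2788 mod 11 = 6.
p does not divide disc. Compute Legendre symbol (d/p):
7^((11-1)/2) mod 11 = -1
(d/p) = -1, so p is inert: (p) stays prime with e=1, f=2, g=1.
Therefore p is inert.

inert
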